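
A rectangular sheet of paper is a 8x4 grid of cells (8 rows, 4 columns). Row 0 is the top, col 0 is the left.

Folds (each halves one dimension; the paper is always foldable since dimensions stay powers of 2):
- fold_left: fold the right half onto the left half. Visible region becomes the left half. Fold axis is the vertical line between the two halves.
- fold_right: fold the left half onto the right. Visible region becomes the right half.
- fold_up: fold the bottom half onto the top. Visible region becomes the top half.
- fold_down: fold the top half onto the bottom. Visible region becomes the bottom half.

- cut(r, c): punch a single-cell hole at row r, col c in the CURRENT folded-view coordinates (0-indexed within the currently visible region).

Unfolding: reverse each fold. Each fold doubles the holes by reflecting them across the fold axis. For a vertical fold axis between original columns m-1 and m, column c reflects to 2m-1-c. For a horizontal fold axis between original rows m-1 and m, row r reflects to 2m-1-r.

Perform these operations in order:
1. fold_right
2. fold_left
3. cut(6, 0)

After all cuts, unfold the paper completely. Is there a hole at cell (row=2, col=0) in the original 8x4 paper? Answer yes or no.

Op 1 fold_right: fold axis v@2; visible region now rows[0,8) x cols[2,4) = 8x2
Op 2 fold_left: fold axis v@3; visible region now rows[0,8) x cols[2,3) = 8x1
Op 3 cut(6, 0): punch at orig (6,2); cuts so far [(6, 2)]; region rows[0,8) x cols[2,3) = 8x1
Unfold 1 (reflect across v@3): 2 holes -> [(6, 2), (6, 3)]
Unfold 2 (reflect across v@2): 4 holes -> [(6, 0), (6, 1), (6, 2), (6, 3)]
Holes: [(6, 0), (6, 1), (6, 2), (6, 3)]

Answer: no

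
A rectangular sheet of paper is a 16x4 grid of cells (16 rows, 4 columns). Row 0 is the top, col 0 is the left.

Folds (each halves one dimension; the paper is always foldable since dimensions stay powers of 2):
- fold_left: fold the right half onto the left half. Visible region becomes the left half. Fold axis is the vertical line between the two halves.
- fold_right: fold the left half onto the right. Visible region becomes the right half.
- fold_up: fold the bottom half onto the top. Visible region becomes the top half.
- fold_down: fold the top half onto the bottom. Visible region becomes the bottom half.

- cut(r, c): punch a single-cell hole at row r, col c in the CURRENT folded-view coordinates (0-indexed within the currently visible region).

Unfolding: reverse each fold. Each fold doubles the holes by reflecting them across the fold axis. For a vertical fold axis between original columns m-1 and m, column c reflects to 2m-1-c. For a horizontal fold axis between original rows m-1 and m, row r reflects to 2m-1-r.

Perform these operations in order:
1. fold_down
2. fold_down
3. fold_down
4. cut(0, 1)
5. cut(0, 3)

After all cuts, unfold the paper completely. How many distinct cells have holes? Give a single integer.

Op 1 fold_down: fold axis h@8; visible region now rows[8,16) x cols[0,4) = 8x4
Op 2 fold_down: fold axis h@12; visible region now rows[12,16) x cols[0,4) = 4x4
Op 3 fold_down: fold axis h@14; visible region now rows[14,16) x cols[0,4) = 2x4
Op 4 cut(0, 1): punch at orig (14,1); cuts so far [(14, 1)]; region rows[14,16) x cols[0,4) = 2x4
Op 5 cut(0, 3): punch at orig (14,3); cuts so far [(14, 1), (14, 3)]; region rows[14,16) x cols[0,4) = 2x4
Unfold 1 (reflect across h@14): 4 holes -> [(13, 1), (13, 3), (14, 1), (14, 3)]
Unfold 2 (reflect across h@12): 8 holes -> [(9, 1), (9, 3), (10, 1), (10, 3), (13, 1), (13, 3), (14, 1), (14, 3)]
Unfold 3 (reflect across h@8): 16 holes -> [(1, 1), (1, 3), (2, 1), (2, 3), (5, 1), (5, 3), (6, 1), (6, 3), (9, 1), (9, 3), (10, 1), (10, 3), (13, 1), (13, 3), (14, 1), (14, 3)]

Answer: 16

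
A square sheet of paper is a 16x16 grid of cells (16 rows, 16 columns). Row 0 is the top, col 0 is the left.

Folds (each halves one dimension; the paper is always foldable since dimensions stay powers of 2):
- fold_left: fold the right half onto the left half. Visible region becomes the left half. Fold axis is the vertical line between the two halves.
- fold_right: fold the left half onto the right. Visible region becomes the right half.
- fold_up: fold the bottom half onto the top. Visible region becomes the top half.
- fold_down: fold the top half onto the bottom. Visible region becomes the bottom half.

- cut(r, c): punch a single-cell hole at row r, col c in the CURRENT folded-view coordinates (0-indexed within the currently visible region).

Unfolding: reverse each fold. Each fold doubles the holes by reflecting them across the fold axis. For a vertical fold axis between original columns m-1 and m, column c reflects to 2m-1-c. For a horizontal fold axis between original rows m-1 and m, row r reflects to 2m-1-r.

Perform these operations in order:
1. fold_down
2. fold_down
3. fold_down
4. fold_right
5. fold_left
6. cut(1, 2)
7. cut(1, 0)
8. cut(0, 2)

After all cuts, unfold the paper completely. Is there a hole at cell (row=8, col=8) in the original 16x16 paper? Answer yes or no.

Op 1 fold_down: fold axis h@8; visible region now rows[8,16) x cols[0,16) = 8x16
Op 2 fold_down: fold axis h@12; visible region now rows[12,16) x cols[0,16) = 4x16
Op 3 fold_down: fold axis h@14; visible region now rows[14,16) x cols[0,16) = 2x16
Op 4 fold_right: fold axis v@8; visible region now rows[14,16) x cols[8,16) = 2x8
Op 5 fold_left: fold axis v@12; visible region now rows[14,16) x cols[8,12) = 2x4
Op 6 cut(1, 2): punch at orig (15,10); cuts so far [(15, 10)]; region rows[14,16) x cols[8,12) = 2x4
Op 7 cut(1, 0): punch at orig (15,8); cuts so far [(15, 8), (15, 10)]; region rows[14,16) x cols[8,12) = 2x4
Op 8 cut(0, 2): punch at orig (14,10); cuts so far [(14, 10), (15, 8), (15, 10)]; region rows[14,16) x cols[8,12) = 2x4
Unfold 1 (reflect across v@12): 6 holes -> [(14, 10), (14, 13), (15, 8), (15, 10), (15, 13), (15, 15)]
Unfold 2 (reflect across v@8): 12 holes -> [(14, 2), (14, 5), (14, 10), (14, 13), (15, 0), (15, 2), (15, 5), (15, 7), (15, 8), (15, 10), (15, 13), (15, 15)]
Unfold 3 (reflect across h@14): 24 holes -> [(12, 0), (12, 2), (12, 5), (12, 7), (12, 8), (12, 10), (12, 13), (12, 15), (13, 2), (13, 5), (13, 10), (13, 13), (14, 2), (14, 5), (14, 10), (14, 13), (15, 0), (15, 2), (15, 5), (15, 7), (15, 8), (15, 10), (15, 13), (15, 15)]
Unfold 4 (reflect across h@12): 48 holes -> [(8, 0), (8, 2), (8, 5), (8, 7), (8, 8), (8, 10), (8, 13), (8, 15), (9, 2), (9, 5), (9, 10), (9, 13), (10, 2), (10, 5), (10, 10), (10, 13), (11, 0), (11, 2), (11, 5), (11, 7), (11, 8), (11, 10), (11, 13), (11, 15), (12, 0), (12, 2), (12, 5), (12, 7), (12, 8), (12, 10), (12, 13), (12, 15), (13, 2), (13, 5), (13, 10), (13, 13), (14, 2), (14, 5), (14, 10), (14, 13), (15, 0), (15, 2), (15, 5), (15, 7), (15, 8), (15, 10), (15, 13), (15, 15)]
Unfold 5 (reflect across h@8): 96 holes -> [(0, 0), (0, 2), (0, 5), (0, 7), (0, 8), (0, 10), (0, 13), (0, 15), (1, 2), (1, 5), (1, 10), (1, 13), (2, 2), (2, 5), (2, 10), (2, 13), (3, 0), (3, 2), (3, 5), (3, 7), (3, 8), (3, 10), (3, 13), (3, 15), (4, 0), (4, 2), (4, 5), (4, 7), (4, 8), (4, 10), (4, 13), (4, 15), (5, 2), (5, 5), (5, 10), (5, 13), (6, 2), (6, 5), (6, 10), (6, 13), (7, 0), (7, 2), (7, 5), (7, 7), (7, 8), (7, 10), (7, 13), (7, 15), (8, 0), (8, 2), (8, 5), (8, 7), (8, 8), (8, 10), (8, 13), (8, 15), (9, 2), (9, 5), (9, 10), (9, 13), (10, 2), (10, 5), (10, 10), (10, 13), (11, 0), (11, 2), (11, 5), (11, 7), (11, 8), (11, 10), (11, 13), (11, 15), (12, 0), (12, 2), (12, 5), (12, 7), (12, 8), (12, 10), (12, 13), (12, 15), (13, 2), (13, 5), (13, 10), (13, 13), (14, 2), (14, 5), (14, 10), (14, 13), (15, 0), (15, 2), (15, 5), (15, 7), (15, 8), (15, 10), (15, 13), (15, 15)]
Holes: [(0, 0), (0, 2), (0, 5), (0, 7), (0, 8), (0, 10), (0, 13), (0, 15), (1, 2), (1, 5), (1, 10), (1, 13), (2, 2), (2, 5), (2, 10), (2, 13), (3, 0), (3, 2), (3, 5), (3, 7), (3, 8), (3, 10), (3, 13), (3, 15), (4, 0), (4, 2), (4, 5), (4, 7), (4, 8), (4, 10), (4, 13), (4, 15), (5, 2), (5, 5), (5, 10), (5, 13), (6, 2), (6, 5), (6, 10), (6, 13), (7, 0), (7, 2), (7, 5), (7, 7), (7, 8), (7, 10), (7, 13), (7, 15), (8, 0), (8, 2), (8, 5), (8, 7), (8, 8), (8, 10), (8, 13), (8, 15), (9, 2), (9, 5), (9, 10), (9, 13), (10, 2), (10, 5), (10, 10), (10, 13), (11, 0), (11, 2), (11, 5), (11, 7), (11, 8), (11, 10), (11, 13), (11, 15), (12, 0), (12, 2), (12, 5), (12, 7), (12, 8), (12, 10), (12, 13), (12, 15), (13, 2), (13, 5), (13, 10), (13, 13), (14, 2), (14, 5), (14, 10), (14, 13), (15, 0), (15, 2), (15, 5), (15, 7), (15, 8), (15, 10), (15, 13), (15, 15)]

Answer: yes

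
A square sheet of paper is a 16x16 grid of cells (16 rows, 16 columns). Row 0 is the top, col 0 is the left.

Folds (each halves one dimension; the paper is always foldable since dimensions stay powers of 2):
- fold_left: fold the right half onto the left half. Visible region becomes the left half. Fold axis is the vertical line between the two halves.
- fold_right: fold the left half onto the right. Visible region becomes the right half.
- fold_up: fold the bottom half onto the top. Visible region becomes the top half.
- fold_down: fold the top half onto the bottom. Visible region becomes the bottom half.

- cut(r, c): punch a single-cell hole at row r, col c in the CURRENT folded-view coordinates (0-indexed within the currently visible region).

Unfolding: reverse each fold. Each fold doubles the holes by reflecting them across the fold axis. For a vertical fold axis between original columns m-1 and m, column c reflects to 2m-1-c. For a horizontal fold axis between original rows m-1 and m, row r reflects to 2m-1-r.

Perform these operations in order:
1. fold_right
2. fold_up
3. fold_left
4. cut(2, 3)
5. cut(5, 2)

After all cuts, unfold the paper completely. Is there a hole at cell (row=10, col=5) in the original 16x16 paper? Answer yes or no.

Answer: yes

Derivation:
Op 1 fold_right: fold axis v@8; visible region now rows[0,16) x cols[8,16) = 16x8
Op 2 fold_up: fold axis h@8; visible region now rows[0,8) x cols[8,16) = 8x8
Op 3 fold_left: fold axis v@12; visible region now rows[0,8) x cols[8,12) = 8x4
Op 4 cut(2, 3): punch at orig (2,11); cuts so far [(2, 11)]; region rows[0,8) x cols[8,12) = 8x4
Op 5 cut(5, 2): punch at orig (5,10); cuts so far [(2, 11), (5, 10)]; region rows[0,8) x cols[8,12) = 8x4
Unfold 1 (reflect across v@12): 4 holes -> [(2, 11), (2, 12), (5, 10), (5, 13)]
Unfold 2 (reflect across h@8): 8 holes -> [(2, 11), (2, 12), (5, 10), (5, 13), (10, 10), (10, 13), (13, 11), (13, 12)]
Unfold 3 (reflect across v@8): 16 holes -> [(2, 3), (2, 4), (2, 11), (2, 12), (5, 2), (5, 5), (5, 10), (5, 13), (10, 2), (10, 5), (10, 10), (10, 13), (13, 3), (13, 4), (13, 11), (13, 12)]
Holes: [(2, 3), (2, 4), (2, 11), (2, 12), (5, 2), (5, 5), (5, 10), (5, 13), (10, 2), (10, 5), (10, 10), (10, 13), (13, 3), (13, 4), (13, 11), (13, 12)]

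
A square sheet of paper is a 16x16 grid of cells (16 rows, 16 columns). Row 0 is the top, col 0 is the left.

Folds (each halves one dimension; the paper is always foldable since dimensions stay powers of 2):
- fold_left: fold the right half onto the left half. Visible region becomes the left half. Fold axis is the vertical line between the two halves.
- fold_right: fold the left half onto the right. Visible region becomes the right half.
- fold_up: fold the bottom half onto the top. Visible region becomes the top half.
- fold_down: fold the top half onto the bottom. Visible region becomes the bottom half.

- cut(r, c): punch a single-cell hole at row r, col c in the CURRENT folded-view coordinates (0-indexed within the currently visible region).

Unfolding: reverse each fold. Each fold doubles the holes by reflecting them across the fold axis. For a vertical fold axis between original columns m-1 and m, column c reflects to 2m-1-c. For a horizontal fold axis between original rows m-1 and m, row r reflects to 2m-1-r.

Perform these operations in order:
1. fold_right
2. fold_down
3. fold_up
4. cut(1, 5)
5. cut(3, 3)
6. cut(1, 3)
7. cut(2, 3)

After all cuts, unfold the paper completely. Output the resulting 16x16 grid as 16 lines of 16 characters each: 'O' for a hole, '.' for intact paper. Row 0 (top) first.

Answer: ................
..O.O......O.O..
....O......O....
....O......O....
....O......O....
....O......O....
..O.O......O.O..
................
................
..O.O......O.O..
....O......O....
....O......O....
....O......O....
....O......O....
..O.O......O.O..
................

Derivation:
Op 1 fold_right: fold axis v@8; visible region now rows[0,16) x cols[8,16) = 16x8
Op 2 fold_down: fold axis h@8; visible region now rows[8,16) x cols[8,16) = 8x8
Op 3 fold_up: fold axis h@12; visible region now rows[8,12) x cols[8,16) = 4x8
Op 4 cut(1, 5): punch at orig (9,13); cuts so far [(9, 13)]; region rows[8,12) x cols[8,16) = 4x8
Op 5 cut(3, 3): punch at orig (11,11); cuts so far [(9, 13), (11, 11)]; region rows[8,12) x cols[8,16) = 4x8
Op 6 cut(1, 3): punch at orig (9,11); cuts so far [(9, 11), (9, 13), (11, 11)]; region rows[8,12) x cols[8,16) = 4x8
Op 7 cut(2, 3): punch at orig (10,11); cuts so far [(9, 11), (9, 13), (10, 11), (11, 11)]; region rows[8,12) x cols[8,16) = 4x8
Unfold 1 (reflect across h@12): 8 holes -> [(9, 11), (9, 13), (10, 11), (11, 11), (12, 11), (13, 11), (14, 11), (14, 13)]
Unfold 2 (reflect across h@8): 16 holes -> [(1, 11), (1, 13), (2, 11), (3, 11), (4, 11), (5, 11), (6, 11), (6, 13), (9, 11), (9, 13), (10, 11), (11, 11), (12, 11), (13, 11), (14, 11), (14, 13)]
Unfold 3 (reflect across v@8): 32 holes -> [(1, 2), (1, 4), (1, 11), (1, 13), (2, 4), (2, 11), (3, 4), (3, 11), (4, 4), (4, 11), (5, 4), (5, 11), (6, 2), (6, 4), (6, 11), (6, 13), (9, 2), (9, 4), (9, 11), (9, 13), (10, 4), (10, 11), (11, 4), (11, 11), (12, 4), (12, 11), (13, 4), (13, 11), (14, 2), (14, 4), (14, 11), (14, 13)]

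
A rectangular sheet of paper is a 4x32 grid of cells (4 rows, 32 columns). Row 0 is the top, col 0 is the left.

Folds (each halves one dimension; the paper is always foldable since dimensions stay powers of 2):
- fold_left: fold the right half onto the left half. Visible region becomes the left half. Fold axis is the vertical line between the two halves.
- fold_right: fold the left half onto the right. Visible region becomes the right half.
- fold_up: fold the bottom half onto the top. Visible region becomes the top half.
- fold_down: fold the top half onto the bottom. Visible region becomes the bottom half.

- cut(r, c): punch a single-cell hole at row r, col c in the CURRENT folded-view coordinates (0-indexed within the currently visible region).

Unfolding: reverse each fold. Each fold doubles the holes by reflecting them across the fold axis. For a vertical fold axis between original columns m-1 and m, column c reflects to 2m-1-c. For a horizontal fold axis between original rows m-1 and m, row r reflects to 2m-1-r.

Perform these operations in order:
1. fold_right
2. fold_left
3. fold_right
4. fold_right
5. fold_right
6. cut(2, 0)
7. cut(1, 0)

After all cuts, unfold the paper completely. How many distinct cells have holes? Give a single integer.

Answer: 64

Derivation:
Op 1 fold_right: fold axis v@16; visible region now rows[0,4) x cols[16,32) = 4x16
Op 2 fold_left: fold axis v@24; visible region now rows[0,4) x cols[16,24) = 4x8
Op 3 fold_right: fold axis v@20; visible region now rows[0,4) x cols[20,24) = 4x4
Op 4 fold_right: fold axis v@22; visible region now rows[0,4) x cols[22,24) = 4x2
Op 5 fold_right: fold axis v@23; visible region now rows[0,4) x cols[23,24) = 4x1
Op 6 cut(2, 0): punch at orig (2,23); cuts so far [(2, 23)]; region rows[0,4) x cols[23,24) = 4x1
Op 7 cut(1, 0): punch at orig (1,23); cuts so far [(1, 23), (2, 23)]; region rows[0,4) x cols[23,24) = 4x1
Unfold 1 (reflect across v@23): 4 holes -> [(1, 22), (1, 23), (2, 22), (2, 23)]
Unfold 2 (reflect across v@22): 8 holes -> [(1, 20), (1, 21), (1, 22), (1, 23), (2, 20), (2, 21), (2, 22), (2, 23)]
Unfold 3 (reflect across v@20): 16 holes -> [(1, 16), (1, 17), (1, 18), (1, 19), (1, 20), (1, 21), (1, 22), (1, 23), (2, 16), (2, 17), (2, 18), (2, 19), (2, 20), (2, 21), (2, 22), (2, 23)]
Unfold 4 (reflect across v@24): 32 holes -> [(1, 16), (1, 17), (1, 18), (1, 19), (1, 20), (1, 21), (1, 22), (1, 23), (1, 24), (1, 25), (1, 26), (1, 27), (1, 28), (1, 29), (1, 30), (1, 31), (2, 16), (2, 17), (2, 18), (2, 19), (2, 20), (2, 21), (2, 22), (2, 23), (2, 24), (2, 25), (2, 26), (2, 27), (2, 28), (2, 29), (2, 30), (2, 31)]
Unfold 5 (reflect across v@16): 64 holes -> [(1, 0), (1, 1), (1, 2), (1, 3), (1, 4), (1, 5), (1, 6), (1, 7), (1, 8), (1, 9), (1, 10), (1, 11), (1, 12), (1, 13), (1, 14), (1, 15), (1, 16), (1, 17), (1, 18), (1, 19), (1, 20), (1, 21), (1, 22), (1, 23), (1, 24), (1, 25), (1, 26), (1, 27), (1, 28), (1, 29), (1, 30), (1, 31), (2, 0), (2, 1), (2, 2), (2, 3), (2, 4), (2, 5), (2, 6), (2, 7), (2, 8), (2, 9), (2, 10), (2, 11), (2, 12), (2, 13), (2, 14), (2, 15), (2, 16), (2, 17), (2, 18), (2, 19), (2, 20), (2, 21), (2, 22), (2, 23), (2, 24), (2, 25), (2, 26), (2, 27), (2, 28), (2, 29), (2, 30), (2, 31)]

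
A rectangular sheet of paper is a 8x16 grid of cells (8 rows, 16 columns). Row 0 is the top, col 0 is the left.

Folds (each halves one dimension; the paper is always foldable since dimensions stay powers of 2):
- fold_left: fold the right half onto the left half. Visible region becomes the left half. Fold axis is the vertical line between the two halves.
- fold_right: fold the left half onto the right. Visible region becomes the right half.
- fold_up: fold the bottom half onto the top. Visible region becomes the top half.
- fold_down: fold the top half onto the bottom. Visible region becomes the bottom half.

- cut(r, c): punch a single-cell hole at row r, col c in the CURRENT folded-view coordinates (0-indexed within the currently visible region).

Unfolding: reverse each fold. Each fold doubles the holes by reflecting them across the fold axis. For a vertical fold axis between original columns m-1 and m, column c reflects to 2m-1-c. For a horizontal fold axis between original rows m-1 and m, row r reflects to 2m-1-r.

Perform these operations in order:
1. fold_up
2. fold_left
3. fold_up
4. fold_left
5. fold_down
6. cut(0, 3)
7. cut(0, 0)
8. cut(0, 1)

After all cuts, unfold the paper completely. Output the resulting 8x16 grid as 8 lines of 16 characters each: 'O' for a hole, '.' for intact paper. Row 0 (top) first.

Answer: OO.OO.OOOO.OO.OO
OO.OO.OOOO.OO.OO
OO.OO.OOOO.OO.OO
OO.OO.OOOO.OO.OO
OO.OO.OOOO.OO.OO
OO.OO.OOOO.OO.OO
OO.OO.OOOO.OO.OO
OO.OO.OOOO.OO.OO

Derivation:
Op 1 fold_up: fold axis h@4; visible region now rows[0,4) x cols[0,16) = 4x16
Op 2 fold_left: fold axis v@8; visible region now rows[0,4) x cols[0,8) = 4x8
Op 3 fold_up: fold axis h@2; visible region now rows[0,2) x cols[0,8) = 2x8
Op 4 fold_left: fold axis v@4; visible region now rows[0,2) x cols[0,4) = 2x4
Op 5 fold_down: fold axis h@1; visible region now rows[1,2) x cols[0,4) = 1x4
Op 6 cut(0, 3): punch at orig (1,3); cuts so far [(1, 3)]; region rows[1,2) x cols[0,4) = 1x4
Op 7 cut(0, 0): punch at orig (1,0); cuts so far [(1, 0), (1, 3)]; region rows[1,2) x cols[0,4) = 1x4
Op 8 cut(0, 1): punch at orig (1,1); cuts so far [(1, 0), (1, 1), (1, 3)]; region rows[1,2) x cols[0,4) = 1x4
Unfold 1 (reflect across h@1): 6 holes -> [(0, 0), (0, 1), (0, 3), (1, 0), (1, 1), (1, 3)]
Unfold 2 (reflect across v@4): 12 holes -> [(0, 0), (0, 1), (0, 3), (0, 4), (0, 6), (0, 7), (1, 0), (1, 1), (1, 3), (1, 4), (1, 6), (1, 7)]
Unfold 3 (reflect across h@2): 24 holes -> [(0, 0), (0, 1), (0, 3), (0, 4), (0, 6), (0, 7), (1, 0), (1, 1), (1, 3), (1, 4), (1, 6), (1, 7), (2, 0), (2, 1), (2, 3), (2, 4), (2, 6), (2, 7), (3, 0), (3, 1), (3, 3), (3, 4), (3, 6), (3, 7)]
Unfold 4 (reflect across v@8): 48 holes -> [(0, 0), (0, 1), (0, 3), (0, 4), (0, 6), (0, 7), (0, 8), (0, 9), (0, 11), (0, 12), (0, 14), (0, 15), (1, 0), (1, 1), (1, 3), (1, 4), (1, 6), (1, 7), (1, 8), (1, 9), (1, 11), (1, 12), (1, 14), (1, 15), (2, 0), (2, 1), (2, 3), (2, 4), (2, 6), (2, 7), (2, 8), (2, 9), (2, 11), (2, 12), (2, 14), (2, 15), (3, 0), (3, 1), (3, 3), (3, 4), (3, 6), (3, 7), (3, 8), (3, 9), (3, 11), (3, 12), (3, 14), (3, 15)]
Unfold 5 (reflect across h@4): 96 holes -> [(0, 0), (0, 1), (0, 3), (0, 4), (0, 6), (0, 7), (0, 8), (0, 9), (0, 11), (0, 12), (0, 14), (0, 15), (1, 0), (1, 1), (1, 3), (1, 4), (1, 6), (1, 7), (1, 8), (1, 9), (1, 11), (1, 12), (1, 14), (1, 15), (2, 0), (2, 1), (2, 3), (2, 4), (2, 6), (2, 7), (2, 8), (2, 9), (2, 11), (2, 12), (2, 14), (2, 15), (3, 0), (3, 1), (3, 3), (3, 4), (3, 6), (3, 7), (3, 8), (3, 9), (3, 11), (3, 12), (3, 14), (3, 15), (4, 0), (4, 1), (4, 3), (4, 4), (4, 6), (4, 7), (4, 8), (4, 9), (4, 11), (4, 12), (4, 14), (4, 15), (5, 0), (5, 1), (5, 3), (5, 4), (5, 6), (5, 7), (5, 8), (5, 9), (5, 11), (5, 12), (5, 14), (5, 15), (6, 0), (6, 1), (6, 3), (6, 4), (6, 6), (6, 7), (6, 8), (6, 9), (6, 11), (6, 12), (6, 14), (6, 15), (7, 0), (7, 1), (7, 3), (7, 4), (7, 6), (7, 7), (7, 8), (7, 9), (7, 11), (7, 12), (7, 14), (7, 15)]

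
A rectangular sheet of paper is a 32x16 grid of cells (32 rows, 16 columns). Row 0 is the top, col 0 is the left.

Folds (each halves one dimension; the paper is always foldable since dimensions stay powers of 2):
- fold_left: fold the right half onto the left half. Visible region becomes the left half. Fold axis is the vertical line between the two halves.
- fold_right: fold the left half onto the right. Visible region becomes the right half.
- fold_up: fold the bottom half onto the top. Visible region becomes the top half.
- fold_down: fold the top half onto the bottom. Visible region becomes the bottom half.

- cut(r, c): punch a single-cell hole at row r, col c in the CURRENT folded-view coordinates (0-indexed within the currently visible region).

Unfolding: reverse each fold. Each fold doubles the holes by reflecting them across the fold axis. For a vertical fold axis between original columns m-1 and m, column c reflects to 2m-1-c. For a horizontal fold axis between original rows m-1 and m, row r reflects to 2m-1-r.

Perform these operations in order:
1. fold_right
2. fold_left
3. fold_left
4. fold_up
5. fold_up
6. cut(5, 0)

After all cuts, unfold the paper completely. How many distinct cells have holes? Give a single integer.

Answer: 32

Derivation:
Op 1 fold_right: fold axis v@8; visible region now rows[0,32) x cols[8,16) = 32x8
Op 2 fold_left: fold axis v@12; visible region now rows[0,32) x cols[8,12) = 32x4
Op 3 fold_left: fold axis v@10; visible region now rows[0,32) x cols[8,10) = 32x2
Op 4 fold_up: fold axis h@16; visible region now rows[0,16) x cols[8,10) = 16x2
Op 5 fold_up: fold axis h@8; visible region now rows[0,8) x cols[8,10) = 8x2
Op 6 cut(5, 0): punch at orig (5,8); cuts so far [(5, 8)]; region rows[0,8) x cols[8,10) = 8x2
Unfold 1 (reflect across h@8): 2 holes -> [(5, 8), (10, 8)]
Unfold 2 (reflect across h@16): 4 holes -> [(5, 8), (10, 8), (21, 8), (26, 8)]
Unfold 3 (reflect across v@10): 8 holes -> [(5, 8), (5, 11), (10, 8), (10, 11), (21, 8), (21, 11), (26, 8), (26, 11)]
Unfold 4 (reflect across v@12): 16 holes -> [(5, 8), (5, 11), (5, 12), (5, 15), (10, 8), (10, 11), (10, 12), (10, 15), (21, 8), (21, 11), (21, 12), (21, 15), (26, 8), (26, 11), (26, 12), (26, 15)]
Unfold 5 (reflect across v@8): 32 holes -> [(5, 0), (5, 3), (5, 4), (5, 7), (5, 8), (5, 11), (5, 12), (5, 15), (10, 0), (10, 3), (10, 4), (10, 7), (10, 8), (10, 11), (10, 12), (10, 15), (21, 0), (21, 3), (21, 4), (21, 7), (21, 8), (21, 11), (21, 12), (21, 15), (26, 0), (26, 3), (26, 4), (26, 7), (26, 8), (26, 11), (26, 12), (26, 15)]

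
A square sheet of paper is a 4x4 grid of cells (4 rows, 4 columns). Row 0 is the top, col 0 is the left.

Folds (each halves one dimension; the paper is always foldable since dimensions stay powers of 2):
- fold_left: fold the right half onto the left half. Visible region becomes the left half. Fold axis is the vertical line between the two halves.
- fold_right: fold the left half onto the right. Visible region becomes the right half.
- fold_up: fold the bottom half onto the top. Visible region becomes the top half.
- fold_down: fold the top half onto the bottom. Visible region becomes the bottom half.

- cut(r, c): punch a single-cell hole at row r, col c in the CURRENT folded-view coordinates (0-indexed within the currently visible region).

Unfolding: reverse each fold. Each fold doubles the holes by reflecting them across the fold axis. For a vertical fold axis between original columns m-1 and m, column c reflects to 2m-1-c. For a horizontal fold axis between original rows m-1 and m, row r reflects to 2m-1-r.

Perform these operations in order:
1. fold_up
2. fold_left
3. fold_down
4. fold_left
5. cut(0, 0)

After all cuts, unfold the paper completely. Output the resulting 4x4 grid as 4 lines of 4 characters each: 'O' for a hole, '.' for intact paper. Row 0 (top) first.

Answer: OOOO
OOOO
OOOO
OOOO

Derivation:
Op 1 fold_up: fold axis h@2; visible region now rows[0,2) x cols[0,4) = 2x4
Op 2 fold_left: fold axis v@2; visible region now rows[0,2) x cols[0,2) = 2x2
Op 3 fold_down: fold axis h@1; visible region now rows[1,2) x cols[0,2) = 1x2
Op 4 fold_left: fold axis v@1; visible region now rows[1,2) x cols[0,1) = 1x1
Op 5 cut(0, 0): punch at orig (1,0); cuts so far [(1, 0)]; region rows[1,2) x cols[0,1) = 1x1
Unfold 1 (reflect across v@1): 2 holes -> [(1, 0), (1, 1)]
Unfold 2 (reflect across h@1): 4 holes -> [(0, 0), (0, 1), (1, 0), (1, 1)]
Unfold 3 (reflect across v@2): 8 holes -> [(0, 0), (0, 1), (0, 2), (0, 3), (1, 0), (1, 1), (1, 2), (1, 3)]
Unfold 4 (reflect across h@2): 16 holes -> [(0, 0), (0, 1), (0, 2), (0, 3), (1, 0), (1, 1), (1, 2), (1, 3), (2, 0), (2, 1), (2, 2), (2, 3), (3, 0), (3, 1), (3, 2), (3, 3)]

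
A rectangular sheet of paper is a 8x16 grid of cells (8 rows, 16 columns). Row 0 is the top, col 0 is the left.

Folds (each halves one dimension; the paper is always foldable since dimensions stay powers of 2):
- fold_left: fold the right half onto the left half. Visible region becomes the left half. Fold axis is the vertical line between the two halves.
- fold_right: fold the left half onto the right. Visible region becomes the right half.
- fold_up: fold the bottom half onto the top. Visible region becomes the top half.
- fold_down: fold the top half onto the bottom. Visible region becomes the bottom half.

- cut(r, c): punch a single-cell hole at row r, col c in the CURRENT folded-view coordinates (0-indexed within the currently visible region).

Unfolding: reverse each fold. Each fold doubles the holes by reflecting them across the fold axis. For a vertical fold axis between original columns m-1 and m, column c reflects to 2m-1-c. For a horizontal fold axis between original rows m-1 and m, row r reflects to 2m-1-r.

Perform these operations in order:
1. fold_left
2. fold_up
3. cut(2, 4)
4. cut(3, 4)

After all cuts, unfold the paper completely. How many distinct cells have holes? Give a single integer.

Answer: 8

Derivation:
Op 1 fold_left: fold axis v@8; visible region now rows[0,8) x cols[0,8) = 8x8
Op 2 fold_up: fold axis h@4; visible region now rows[0,4) x cols[0,8) = 4x8
Op 3 cut(2, 4): punch at orig (2,4); cuts so far [(2, 4)]; region rows[0,4) x cols[0,8) = 4x8
Op 4 cut(3, 4): punch at orig (3,4); cuts so far [(2, 4), (3, 4)]; region rows[0,4) x cols[0,8) = 4x8
Unfold 1 (reflect across h@4): 4 holes -> [(2, 4), (3, 4), (4, 4), (5, 4)]
Unfold 2 (reflect across v@8): 8 holes -> [(2, 4), (2, 11), (3, 4), (3, 11), (4, 4), (4, 11), (5, 4), (5, 11)]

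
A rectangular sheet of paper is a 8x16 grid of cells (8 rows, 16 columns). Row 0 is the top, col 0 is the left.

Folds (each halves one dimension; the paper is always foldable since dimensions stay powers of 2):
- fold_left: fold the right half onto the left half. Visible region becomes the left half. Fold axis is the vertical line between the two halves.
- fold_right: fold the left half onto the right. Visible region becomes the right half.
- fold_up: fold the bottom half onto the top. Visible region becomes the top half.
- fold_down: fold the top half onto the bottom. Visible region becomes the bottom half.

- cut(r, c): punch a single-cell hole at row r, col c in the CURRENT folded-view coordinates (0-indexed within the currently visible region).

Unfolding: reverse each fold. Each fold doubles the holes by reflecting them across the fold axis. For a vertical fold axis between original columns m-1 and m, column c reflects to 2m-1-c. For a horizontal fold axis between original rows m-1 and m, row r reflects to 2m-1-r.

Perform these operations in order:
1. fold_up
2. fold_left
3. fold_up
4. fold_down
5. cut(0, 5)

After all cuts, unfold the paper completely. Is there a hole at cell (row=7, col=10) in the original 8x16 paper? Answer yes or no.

Op 1 fold_up: fold axis h@4; visible region now rows[0,4) x cols[0,16) = 4x16
Op 2 fold_left: fold axis v@8; visible region now rows[0,4) x cols[0,8) = 4x8
Op 3 fold_up: fold axis h@2; visible region now rows[0,2) x cols[0,8) = 2x8
Op 4 fold_down: fold axis h@1; visible region now rows[1,2) x cols[0,8) = 1x8
Op 5 cut(0, 5): punch at orig (1,5); cuts so far [(1, 5)]; region rows[1,2) x cols[0,8) = 1x8
Unfold 1 (reflect across h@1): 2 holes -> [(0, 5), (1, 5)]
Unfold 2 (reflect across h@2): 4 holes -> [(0, 5), (1, 5), (2, 5), (3, 5)]
Unfold 3 (reflect across v@8): 8 holes -> [(0, 5), (0, 10), (1, 5), (1, 10), (2, 5), (2, 10), (3, 5), (3, 10)]
Unfold 4 (reflect across h@4): 16 holes -> [(0, 5), (0, 10), (1, 5), (1, 10), (2, 5), (2, 10), (3, 5), (3, 10), (4, 5), (4, 10), (5, 5), (5, 10), (6, 5), (6, 10), (7, 5), (7, 10)]
Holes: [(0, 5), (0, 10), (1, 5), (1, 10), (2, 5), (2, 10), (3, 5), (3, 10), (4, 5), (4, 10), (5, 5), (5, 10), (6, 5), (6, 10), (7, 5), (7, 10)]

Answer: yes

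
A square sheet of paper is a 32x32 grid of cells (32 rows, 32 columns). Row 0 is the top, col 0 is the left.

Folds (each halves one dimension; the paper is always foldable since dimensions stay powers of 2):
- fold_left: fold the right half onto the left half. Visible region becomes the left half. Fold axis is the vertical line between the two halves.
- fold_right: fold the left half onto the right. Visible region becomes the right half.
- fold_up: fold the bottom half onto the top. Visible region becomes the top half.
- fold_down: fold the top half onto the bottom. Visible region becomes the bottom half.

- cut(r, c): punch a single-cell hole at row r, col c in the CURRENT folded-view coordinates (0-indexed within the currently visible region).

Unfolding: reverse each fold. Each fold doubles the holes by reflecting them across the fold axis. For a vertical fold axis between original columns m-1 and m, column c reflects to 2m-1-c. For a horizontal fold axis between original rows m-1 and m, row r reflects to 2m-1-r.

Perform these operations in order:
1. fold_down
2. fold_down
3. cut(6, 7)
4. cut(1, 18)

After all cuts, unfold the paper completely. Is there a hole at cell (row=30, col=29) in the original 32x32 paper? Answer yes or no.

Op 1 fold_down: fold axis h@16; visible region now rows[16,32) x cols[0,32) = 16x32
Op 2 fold_down: fold axis h@24; visible region now rows[24,32) x cols[0,32) = 8x32
Op 3 cut(6, 7): punch at orig (30,7); cuts so far [(30, 7)]; region rows[24,32) x cols[0,32) = 8x32
Op 4 cut(1, 18): punch at orig (25,18); cuts so far [(25, 18), (30, 7)]; region rows[24,32) x cols[0,32) = 8x32
Unfold 1 (reflect across h@24): 4 holes -> [(17, 7), (22, 18), (25, 18), (30, 7)]
Unfold 2 (reflect across h@16): 8 holes -> [(1, 7), (6, 18), (9, 18), (14, 7), (17, 7), (22, 18), (25, 18), (30, 7)]
Holes: [(1, 7), (6, 18), (9, 18), (14, 7), (17, 7), (22, 18), (25, 18), (30, 7)]

Answer: no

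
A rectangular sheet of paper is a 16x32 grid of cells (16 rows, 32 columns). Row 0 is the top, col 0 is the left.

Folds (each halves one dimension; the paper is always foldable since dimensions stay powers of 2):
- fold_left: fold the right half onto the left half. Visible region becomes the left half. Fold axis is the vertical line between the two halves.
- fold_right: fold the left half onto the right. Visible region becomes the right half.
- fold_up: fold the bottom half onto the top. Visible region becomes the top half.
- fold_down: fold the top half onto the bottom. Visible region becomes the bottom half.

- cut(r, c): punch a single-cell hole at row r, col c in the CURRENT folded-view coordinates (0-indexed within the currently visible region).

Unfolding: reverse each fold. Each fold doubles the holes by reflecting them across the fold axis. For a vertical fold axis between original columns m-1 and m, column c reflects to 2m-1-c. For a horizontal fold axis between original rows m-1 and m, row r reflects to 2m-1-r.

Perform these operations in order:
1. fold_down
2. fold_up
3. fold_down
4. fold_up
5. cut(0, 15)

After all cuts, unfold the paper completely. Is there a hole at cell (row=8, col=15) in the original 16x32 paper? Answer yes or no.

Op 1 fold_down: fold axis h@8; visible region now rows[8,16) x cols[0,32) = 8x32
Op 2 fold_up: fold axis h@12; visible region now rows[8,12) x cols[0,32) = 4x32
Op 3 fold_down: fold axis h@10; visible region now rows[10,12) x cols[0,32) = 2x32
Op 4 fold_up: fold axis h@11; visible region now rows[10,11) x cols[0,32) = 1x32
Op 5 cut(0, 15): punch at orig (10,15); cuts so far [(10, 15)]; region rows[10,11) x cols[0,32) = 1x32
Unfold 1 (reflect across h@11): 2 holes -> [(10, 15), (11, 15)]
Unfold 2 (reflect across h@10): 4 holes -> [(8, 15), (9, 15), (10, 15), (11, 15)]
Unfold 3 (reflect across h@12): 8 holes -> [(8, 15), (9, 15), (10, 15), (11, 15), (12, 15), (13, 15), (14, 15), (15, 15)]
Unfold 4 (reflect across h@8): 16 holes -> [(0, 15), (1, 15), (2, 15), (3, 15), (4, 15), (5, 15), (6, 15), (7, 15), (8, 15), (9, 15), (10, 15), (11, 15), (12, 15), (13, 15), (14, 15), (15, 15)]
Holes: [(0, 15), (1, 15), (2, 15), (3, 15), (4, 15), (5, 15), (6, 15), (7, 15), (8, 15), (9, 15), (10, 15), (11, 15), (12, 15), (13, 15), (14, 15), (15, 15)]

Answer: yes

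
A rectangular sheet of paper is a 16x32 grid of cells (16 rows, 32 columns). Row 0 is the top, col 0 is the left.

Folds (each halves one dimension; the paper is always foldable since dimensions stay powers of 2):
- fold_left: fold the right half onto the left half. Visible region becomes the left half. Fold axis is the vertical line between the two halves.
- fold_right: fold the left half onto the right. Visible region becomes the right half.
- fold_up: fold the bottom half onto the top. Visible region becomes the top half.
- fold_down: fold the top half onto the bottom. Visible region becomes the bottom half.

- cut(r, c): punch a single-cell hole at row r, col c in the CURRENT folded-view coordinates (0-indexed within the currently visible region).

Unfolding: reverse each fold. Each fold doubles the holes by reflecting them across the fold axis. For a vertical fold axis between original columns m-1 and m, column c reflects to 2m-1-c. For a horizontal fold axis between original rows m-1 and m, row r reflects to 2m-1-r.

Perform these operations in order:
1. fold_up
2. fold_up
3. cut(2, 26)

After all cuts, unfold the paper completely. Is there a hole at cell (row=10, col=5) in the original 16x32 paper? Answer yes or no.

Answer: no

Derivation:
Op 1 fold_up: fold axis h@8; visible region now rows[0,8) x cols[0,32) = 8x32
Op 2 fold_up: fold axis h@4; visible region now rows[0,4) x cols[0,32) = 4x32
Op 3 cut(2, 26): punch at orig (2,26); cuts so far [(2, 26)]; region rows[0,4) x cols[0,32) = 4x32
Unfold 1 (reflect across h@4): 2 holes -> [(2, 26), (5, 26)]
Unfold 2 (reflect across h@8): 4 holes -> [(2, 26), (5, 26), (10, 26), (13, 26)]
Holes: [(2, 26), (5, 26), (10, 26), (13, 26)]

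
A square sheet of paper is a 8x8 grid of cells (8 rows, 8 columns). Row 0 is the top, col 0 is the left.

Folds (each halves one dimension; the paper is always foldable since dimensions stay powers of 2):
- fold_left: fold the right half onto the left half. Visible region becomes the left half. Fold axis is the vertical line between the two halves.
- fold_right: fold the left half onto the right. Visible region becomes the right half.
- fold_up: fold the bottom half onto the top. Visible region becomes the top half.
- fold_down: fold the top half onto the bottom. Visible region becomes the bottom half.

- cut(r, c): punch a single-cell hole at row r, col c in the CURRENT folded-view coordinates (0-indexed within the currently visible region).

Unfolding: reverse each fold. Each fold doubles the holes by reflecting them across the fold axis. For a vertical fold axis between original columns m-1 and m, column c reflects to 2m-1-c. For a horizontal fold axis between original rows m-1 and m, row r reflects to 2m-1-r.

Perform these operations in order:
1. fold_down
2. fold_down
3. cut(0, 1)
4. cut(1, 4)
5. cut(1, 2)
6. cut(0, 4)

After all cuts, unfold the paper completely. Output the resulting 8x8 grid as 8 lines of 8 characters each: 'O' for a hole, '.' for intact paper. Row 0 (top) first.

Answer: ..O.O...
.O..O...
.O..O...
..O.O...
..O.O...
.O..O...
.O..O...
..O.O...

Derivation:
Op 1 fold_down: fold axis h@4; visible region now rows[4,8) x cols[0,8) = 4x8
Op 2 fold_down: fold axis h@6; visible region now rows[6,8) x cols[0,8) = 2x8
Op 3 cut(0, 1): punch at orig (6,1); cuts so far [(6, 1)]; region rows[6,8) x cols[0,8) = 2x8
Op 4 cut(1, 4): punch at orig (7,4); cuts so far [(6, 1), (7, 4)]; region rows[6,8) x cols[0,8) = 2x8
Op 5 cut(1, 2): punch at orig (7,2); cuts so far [(6, 1), (7, 2), (7, 4)]; region rows[6,8) x cols[0,8) = 2x8
Op 6 cut(0, 4): punch at orig (6,4); cuts so far [(6, 1), (6, 4), (7, 2), (7, 4)]; region rows[6,8) x cols[0,8) = 2x8
Unfold 1 (reflect across h@6): 8 holes -> [(4, 2), (4, 4), (5, 1), (5, 4), (6, 1), (6, 4), (7, 2), (7, 4)]
Unfold 2 (reflect across h@4): 16 holes -> [(0, 2), (0, 4), (1, 1), (1, 4), (2, 1), (2, 4), (3, 2), (3, 4), (4, 2), (4, 4), (5, 1), (5, 4), (6, 1), (6, 4), (7, 2), (7, 4)]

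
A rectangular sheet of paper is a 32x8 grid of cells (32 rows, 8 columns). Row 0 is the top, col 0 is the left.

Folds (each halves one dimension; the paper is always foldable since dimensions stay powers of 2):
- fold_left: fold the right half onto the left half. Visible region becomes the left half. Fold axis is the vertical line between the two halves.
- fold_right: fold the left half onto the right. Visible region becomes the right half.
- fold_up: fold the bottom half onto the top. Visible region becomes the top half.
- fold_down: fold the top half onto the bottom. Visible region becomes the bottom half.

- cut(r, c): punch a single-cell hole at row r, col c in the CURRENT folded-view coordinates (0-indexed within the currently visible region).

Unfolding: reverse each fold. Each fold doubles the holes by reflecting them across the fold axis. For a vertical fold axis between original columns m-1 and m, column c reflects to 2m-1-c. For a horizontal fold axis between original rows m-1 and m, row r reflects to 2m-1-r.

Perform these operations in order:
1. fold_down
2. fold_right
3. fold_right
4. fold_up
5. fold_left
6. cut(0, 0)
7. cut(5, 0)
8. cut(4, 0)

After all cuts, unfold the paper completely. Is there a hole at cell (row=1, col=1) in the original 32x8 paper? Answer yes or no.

Op 1 fold_down: fold axis h@16; visible region now rows[16,32) x cols[0,8) = 16x8
Op 2 fold_right: fold axis v@4; visible region now rows[16,32) x cols[4,8) = 16x4
Op 3 fold_right: fold axis v@6; visible region now rows[16,32) x cols[6,8) = 16x2
Op 4 fold_up: fold axis h@24; visible region now rows[16,24) x cols[6,8) = 8x2
Op 5 fold_left: fold axis v@7; visible region now rows[16,24) x cols[6,7) = 8x1
Op 6 cut(0, 0): punch at orig (16,6); cuts so far [(16, 6)]; region rows[16,24) x cols[6,7) = 8x1
Op 7 cut(5, 0): punch at orig (21,6); cuts so far [(16, 6), (21, 6)]; region rows[16,24) x cols[6,7) = 8x1
Op 8 cut(4, 0): punch at orig (20,6); cuts so far [(16, 6), (20, 6), (21, 6)]; region rows[16,24) x cols[6,7) = 8x1
Unfold 1 (reflect across v@7): 6 holes -> [(16, 6), (16, 7), (20, 6), (20, 7), (21, 6), (21, 7)]
Unfold 2 (reflect across h@24): 12 holes -> [(16, 6), (16, 7), (20, 6), (20, 7), (21, 6), (21, 7), (26, 6), (26, 7), (27, 6), (27, 7), (31, 6), (31, 7)]
Unfold 3 (reflect across v@6): 24 holes -> [(16, 4), (16, 5), (16, 6), (16, 7), (20, 4), (20, 5), (20, 6), (20, 7), (21, 4), (21, 5), (21, 6), (21, 7), (26, 4), (26, 5), (26, 6), (26, 7), (27, 4), (27, 5), (27, 6), (27, 7), (31, 4), (31, 5), (31, 6), (31, 7)]
Unfold 4 (reflect across v@4): 48 holes -> [(16, 0), (16, 1), (16, 2), (16, 3), (16, 4), (16, 5), (16, 6), (16, 7), (20, 0), (20, 1), (20, 2), (20, 3), (20, 4), (20, 5), (20, 6), (20, 7), (21, 0), (21, 1), (21, 2), (21, 3), (21, 4), (21, 5), (21, 6), (21, 7), (26, 0), (26, 1), (26, 2), (26, 3), (26, 4), (26, 5), (26, 6), (26, 7), (27, 0), (27, 1), (27, 2), (27, 3), (27, 4), (27, 5), (27, 6), (27, 7), (31, 0), (31, 1), (31, 2), (31, 3), (31, 4), (31, 5), (31, 6), (31, 7)]
Unfold 5 (reflect across h@16): 96 holes -> [(0, 0), (0, 1), (0, 2), (0, 3), (0, 4), (0, 5), (0, 6), (0, 7), (4, 0), (4, 1), (4, 2), (4, 3), (4, 4), (4, 5), (4, 6), (4, 7), (5, 0), (5, 1), (5, 2), (5, 3), (5, 4), (5, 5), (5, 6), (5, 7), (10, 0), (10, 1), (10, 2), (10, 3), (10, 4), (10, 5), (10, 6), (10, 7), (11, 0), (11, 1), (11, 2), (11, 3), (11, 4), (11, 5), (11, 6), (11, 7), (15, 0), (15, 1), (15, 2), (15, 3), (15, 4), (15, 5), (15, 6), (15, 7), (16, 0), (16, 1), (16, 2), (16, 3), (16, 4), (16, 5), (16, 6), (16, 7), (20, 0), (20, 1), (20, 2), (20, 3), (20, 4), (20, 5), (20, 6), (20, 7), (21, 0), (21, 1), (21, 2), (21, 3), (21, 4), (21, 5), (21, 6), (21, 7), (26, 0), (26, 1), (26, 2), (26, 3), (26, 4), (26, 5), (26, 6), (26, 7), (27, 0), (27, 1), (27, 2), (27, 3), (27, 4), (27, 5), (27, 6), (27, 7), (31, 0), (31, 1), (31, 2), (31, 3), (31, 4), (31, 5), (31, 6), (31, 7)]
Holes: [(0, 0), (0, 1), (0, 2), (0, 3), (0, 4), (0, 5), (0, 6), (0, 7), (4, 0), (4, 1), (4, 2), (4, 3), (4, 4), (4, 5), (4, 6), (4, 7), (5, 0), (5, 1), (5, 2), (5, 3), (5, 4), (5, 5), (5, 6), (5, 7), (10, 0), (10, 1), (10, 2), (10, 3), (10, 4), (10, 5), (10, 6), (10, 7), (11, 0), (11, 1), (11, 2), (11, 3), (11, 4), (11, 5), (11, 6), (11, 7), (15, 0), (15, 1), (15, 2), (15, 3), (15, 4), (15, 5), (15, 6), (15, 7), (16, 0), (16, 1), (16, 2), (16, 3), (16, 4), (16, 5), (16, 6), (16, 7), (20, 0), (20, 1), (20, 2), (20, 3), (20, 4), (20, 5), (20, 6), (20, 7), (21, 0), (21, 1), (21, 2), (21, 3), (21, 4), (21, 5), (21, 6), (21, 7), (26, 0), (26, 1), (26, 2), (26, 3), (26, 4), (26, 5), (26, 6), (26, 7), (27, 0), (27, 1), (27, 2), (27, 3), (27, 4), (27, 5), (27, 6), (27, 7), (31, 0), (31, 1), (31, 2), (31, 3), (31, 4), (31, 5), (31, 6), (31, 7)]

Answer: no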